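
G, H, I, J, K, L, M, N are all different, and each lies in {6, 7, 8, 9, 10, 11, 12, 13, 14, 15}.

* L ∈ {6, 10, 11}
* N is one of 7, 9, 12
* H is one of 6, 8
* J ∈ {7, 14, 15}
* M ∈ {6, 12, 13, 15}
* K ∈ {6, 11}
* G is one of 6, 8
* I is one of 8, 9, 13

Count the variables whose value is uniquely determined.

The 2 variables G and H are confined to {6, 8}, which locks those values in; drop them from I, K, L, M.
K must be 11 (only option left). Strike 11 from L.
L has just one choice, so L = 10.
Determined: K=11, L=10. The other variables each still have more than one consistent value. That makes 2.

2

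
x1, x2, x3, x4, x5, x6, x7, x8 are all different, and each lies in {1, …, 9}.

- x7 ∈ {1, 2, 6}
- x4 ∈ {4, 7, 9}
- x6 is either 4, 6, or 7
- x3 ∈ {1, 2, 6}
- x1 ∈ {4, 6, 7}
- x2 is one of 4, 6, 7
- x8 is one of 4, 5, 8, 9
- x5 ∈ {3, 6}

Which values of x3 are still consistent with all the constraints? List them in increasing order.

x1, x2, x6 between them cover only {4, 6, 7} — a naked triple. Remove those values from x3, x4, x5, x7, x8.
x4 must be 9 (only option left). Eliminate 9 elsewhere: x8.
x5's domain is down to {3}, so x5 = 3.
No further eliminations apply; x3 can still be any of 1, 2.

1, 2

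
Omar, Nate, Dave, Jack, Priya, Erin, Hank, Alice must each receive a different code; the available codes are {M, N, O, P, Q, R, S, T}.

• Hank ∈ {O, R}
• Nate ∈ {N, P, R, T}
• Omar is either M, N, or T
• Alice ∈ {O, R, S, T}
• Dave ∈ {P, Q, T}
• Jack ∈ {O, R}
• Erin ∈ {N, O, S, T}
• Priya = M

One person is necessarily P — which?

Nate

Priya must be M (only option left). Eliminate M elsewhere: Omar.
Among the 7 still-open variables, Q fits only Dave (and all 7 values in {N, O, P, Q, R, S, T} must be used), so Dave = Q.
The 6 still-open variables draw from only 6 values {N, O, P, R, S, T}, so each is used; only Nate can be P, hence Nate = P.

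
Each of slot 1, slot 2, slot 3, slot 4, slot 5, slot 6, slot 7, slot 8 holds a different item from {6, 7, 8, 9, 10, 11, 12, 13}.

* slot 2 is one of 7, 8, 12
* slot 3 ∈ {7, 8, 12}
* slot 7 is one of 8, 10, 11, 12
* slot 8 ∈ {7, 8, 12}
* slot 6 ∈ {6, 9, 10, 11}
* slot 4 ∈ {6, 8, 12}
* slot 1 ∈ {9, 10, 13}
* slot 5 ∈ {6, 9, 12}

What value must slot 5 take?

9

The 8 variables draw from only 8 values {6, 7, 8, 9, 10, 11, 12, 13}, so each is used; only slot 1 can be 13, hence slot 1 = 13.
The 3 variables slot 2, slot 3, slot 8 are confined to {7, 8, 12}, which locks those values in; drop them from slot 4, slot 5, slot 7.
That leaves slot 4 = 6. Eliminate 6 elsewhere: slot 5, slot 6.
So slot 5 = 9.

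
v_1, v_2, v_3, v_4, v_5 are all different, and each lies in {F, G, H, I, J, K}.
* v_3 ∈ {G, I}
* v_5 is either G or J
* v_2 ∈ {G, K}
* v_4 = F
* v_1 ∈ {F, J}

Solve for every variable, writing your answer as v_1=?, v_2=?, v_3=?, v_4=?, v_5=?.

v_1=J, v_2=K, v_3=I, v_4=F, v_5=G

v_4 must be F (only option left). Remove F from v_1.
v_1 has just one choice, so v_1 = J. Remove J from v_5.
That leaves v_5 = G. Remove G from v_2, v_3.
v_2 must be K (only option left).
v_3's domain is down to {I}, so v_3 = I.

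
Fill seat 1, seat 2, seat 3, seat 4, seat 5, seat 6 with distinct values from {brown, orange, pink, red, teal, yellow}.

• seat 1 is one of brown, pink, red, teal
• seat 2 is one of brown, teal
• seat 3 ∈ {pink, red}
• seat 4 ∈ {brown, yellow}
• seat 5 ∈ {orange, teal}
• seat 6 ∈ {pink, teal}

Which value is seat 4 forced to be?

Among the 6 variables, orange fits only seat 5 (and all 6 values in {brown, orange, pink, red, teal, yellow} must be used), so seat 5 = orange.
The 5 still-open variables draw from only 5 values {brown, pink, red, teal, yellow}, so each is used; only seat 4 can be yellow, hence seat 4 = yellow.

yellow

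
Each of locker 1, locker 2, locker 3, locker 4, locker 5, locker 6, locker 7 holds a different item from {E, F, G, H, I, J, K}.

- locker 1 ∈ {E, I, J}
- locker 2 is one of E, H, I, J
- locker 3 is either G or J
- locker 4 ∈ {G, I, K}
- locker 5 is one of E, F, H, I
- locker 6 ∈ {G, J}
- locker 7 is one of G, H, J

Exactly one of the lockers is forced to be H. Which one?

locker 7

The 7 variables draw from only 7 values {E, F, G, H, I, J, K}, so each is used; only locker 5 can be F, hence locker 5 = F.
Among the 6 still-open variables, K fits only locker 4 (and all 6 values in {E, G, H, I, J, K} must be used), so locker 4 = K.
The 2 variables locker 3 and locker 6 are confined to {G, J}, which locks those values in; drop them from locker 1, locker 2, locker 7.
So H goes to locker 7.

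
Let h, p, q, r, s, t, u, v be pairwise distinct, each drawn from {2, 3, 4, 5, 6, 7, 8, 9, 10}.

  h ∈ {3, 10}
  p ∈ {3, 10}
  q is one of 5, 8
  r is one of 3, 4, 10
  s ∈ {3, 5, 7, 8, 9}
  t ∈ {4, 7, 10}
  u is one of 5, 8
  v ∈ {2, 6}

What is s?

h and p between them cover only {3, 10} — a naked pair. Remove those values from r, s, t.
r's domain is down to {4}, so r = 4. Eliminate 4 elsewhere: t.
t's domain is down to {7}, so t = 7. Strike 7 from s.
q and u between them cover only {5, 8} — a naked pair. Remove those values from s.
So s = 9.

9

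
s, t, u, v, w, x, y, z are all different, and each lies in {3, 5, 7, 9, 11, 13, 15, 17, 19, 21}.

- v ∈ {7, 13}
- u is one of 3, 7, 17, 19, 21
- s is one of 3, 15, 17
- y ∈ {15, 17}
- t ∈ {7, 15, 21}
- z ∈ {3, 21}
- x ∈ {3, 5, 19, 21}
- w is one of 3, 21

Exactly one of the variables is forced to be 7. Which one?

The 8 variables together cover exactly {3, 5, 7, 13, 15, 17, 19, 21} — 8 values for 8 variables — and 5 appears only in x's list, so x = 5.
The 7 still-open variables together cover exactly {3, 7, 13, 15, 17, 19, 21} — 7 values for 7 variables — and 13 appears only in v's list, so v = 13.
Among the 6 still-open variables, 19 fits only u (and all 6 values in {3, 7, 15, 17, 19, 21} must be used), so u = 19.
Among the 5 still-open variables, 7 fits only t (and all 5 values in {3, 7, 15, 17, 21} must be used), so t = 7.

t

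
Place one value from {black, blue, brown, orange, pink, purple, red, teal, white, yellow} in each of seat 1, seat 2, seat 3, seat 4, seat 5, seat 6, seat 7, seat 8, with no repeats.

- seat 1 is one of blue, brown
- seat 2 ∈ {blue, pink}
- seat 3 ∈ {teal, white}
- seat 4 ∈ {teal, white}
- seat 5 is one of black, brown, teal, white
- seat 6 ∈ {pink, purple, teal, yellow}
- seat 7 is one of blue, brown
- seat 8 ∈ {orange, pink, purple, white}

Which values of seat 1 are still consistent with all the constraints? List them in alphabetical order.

blue, brown

seat 1 and seat 7 between them cover only {blue, brown} — a naked pair. Remove those values from seat 2, seat 5.
seat 2 must be pink (only option left). Remove pink from seat 6, seat 8.
seat 3 and seat 4 share exactly the 2 values {teal, white}; by pigeonhole those values go to them, so strike teal, white from seat 5, seat 6, seat 8.
That leaves seat 5 = black.
No further eliminations apply; seat 1 can still be any of blue, brown.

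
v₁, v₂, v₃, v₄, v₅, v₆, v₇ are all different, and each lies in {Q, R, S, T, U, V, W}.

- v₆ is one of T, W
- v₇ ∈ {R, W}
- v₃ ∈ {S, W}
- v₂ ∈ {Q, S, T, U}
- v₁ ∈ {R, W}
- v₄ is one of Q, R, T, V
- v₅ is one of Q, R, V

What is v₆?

T

The 7 variables together cover exactly {Q, R, S, T, U, V, W} — 7 values for 7 variables — and U appears only in v₂'s list, so v₂ = U.
The 6 still-open variables draw from only 6 values {Q, R, S, T, V, W}, so each is used; only v₃ can be S, hence v₃ = S.
v₁ and v₇ between them cover only {R, W} — a naked pair. Remove those values from v₄, v₅, v₆.
So v₆ = T.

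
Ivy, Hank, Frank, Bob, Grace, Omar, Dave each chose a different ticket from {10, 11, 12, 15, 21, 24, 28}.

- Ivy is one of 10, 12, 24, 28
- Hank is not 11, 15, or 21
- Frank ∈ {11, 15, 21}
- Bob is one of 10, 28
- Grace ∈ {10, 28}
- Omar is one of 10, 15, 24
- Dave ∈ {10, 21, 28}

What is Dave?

Among the 7 variables, 11 fits only Frank (and all 7 values in {10, 11, 12, 15, 21, 24, 28} must be used), so Frank = 11.
Among the 6 still-open variables, 15 fits only Omar (and all 6 values in {10, 12, 15, 21, 24, 28} must be used), so Omar = 15.
The 5 still-open variables draw from only 5 values {10, 12, 21, 24, 28}, so each is used; only Dave can be 21, hence Dave = 21.

21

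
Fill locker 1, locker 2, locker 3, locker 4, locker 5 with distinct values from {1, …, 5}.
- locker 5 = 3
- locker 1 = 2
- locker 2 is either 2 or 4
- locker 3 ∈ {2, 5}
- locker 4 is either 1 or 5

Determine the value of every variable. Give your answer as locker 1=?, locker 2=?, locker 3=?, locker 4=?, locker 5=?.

locker 1=2, locker 2=4, locker 3=5, locker 4=1, locker 5=3

locker 1 has just one choice, so locker 1 = 2. Eliminate 2 elsewhere: locker 2, locker 3.
locker 2 has just one choice, so locker 2 = 4.
locker 3 has just one choice, so locker 3 = 5. Remove 5 from locker 4.
locker 4's domain is down to {1}, so locker 4 = 1.
locker 5's domain is down to {3}, so locker 5 = 3.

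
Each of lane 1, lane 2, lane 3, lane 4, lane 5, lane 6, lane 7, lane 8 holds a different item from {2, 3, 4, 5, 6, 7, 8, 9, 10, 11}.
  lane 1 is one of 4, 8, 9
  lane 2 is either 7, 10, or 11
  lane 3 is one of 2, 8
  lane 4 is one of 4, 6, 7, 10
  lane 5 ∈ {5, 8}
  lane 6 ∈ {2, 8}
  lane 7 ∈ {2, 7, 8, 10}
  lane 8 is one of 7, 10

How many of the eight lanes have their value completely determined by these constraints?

2

lane 3 and lane 6 between them cover only {2, 8} — a naked pair. Remove those values from lane 1, lane 5, lane 7.
lane 5 has just one choice, so lane 5 = 5.
The 2 variables lane 7 and lane 8 are confined to {7, 10}, which locks those values in; drop them from lane 2, lane 4.
lane 2's domain is down to {11}, so lane 2 = 11.
Determined: lane 2=11, lane 5=5. The other lanes each still have more than one consistent value. That makes 2.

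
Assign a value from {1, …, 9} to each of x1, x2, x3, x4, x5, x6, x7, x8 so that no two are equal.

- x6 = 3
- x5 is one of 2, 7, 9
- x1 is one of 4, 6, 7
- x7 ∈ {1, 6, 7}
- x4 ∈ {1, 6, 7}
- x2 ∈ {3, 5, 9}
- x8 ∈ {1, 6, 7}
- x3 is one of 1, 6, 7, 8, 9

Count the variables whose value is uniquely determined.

2

x6 has just one choice, so x6 = 3. Eliminate 3 elsewhere: x2.
x4, x7, x8 between them cover only {1, 6, 7} — a naked triple. Remove those values from x1, x3, x5.
x1's domain is down to {4}, so x1 = 4.
Determined: x1=4, x6=3. The other variables each still have more than one consistent value. That makes 2.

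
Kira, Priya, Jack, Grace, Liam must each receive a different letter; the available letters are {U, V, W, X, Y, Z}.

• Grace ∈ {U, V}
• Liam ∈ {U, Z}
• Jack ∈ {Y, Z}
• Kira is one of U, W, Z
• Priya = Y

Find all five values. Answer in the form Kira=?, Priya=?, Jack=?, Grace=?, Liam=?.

Priya must be Y (only option left). Eliminate Y elsewhere: Jack.
Jack's domain is down to {Z}, so Jack = Z. Eliminate Z elsewhere: Kira, Liam.
Liam has just one choice, so Liam = U. Remove U from Kira, Grace.
Kira's domain is down to {W}, so Kira = W.
Grace has just one choice, so Grace = V.

Kira=W, Priya=Y, Jack=Z, Grace=V, Liam=U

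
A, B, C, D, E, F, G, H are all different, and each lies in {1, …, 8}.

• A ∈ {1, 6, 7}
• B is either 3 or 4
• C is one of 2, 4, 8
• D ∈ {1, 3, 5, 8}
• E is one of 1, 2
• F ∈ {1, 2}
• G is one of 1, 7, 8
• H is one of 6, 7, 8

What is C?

4

Among the 8 variables, 5 fits only D (and all 8 values in {1, 2, 3, 4, 5, 6, 7, 8} must be used), so D = 5.
The 7 still-open variables draw from only 7 values {1, 2, 3, 4, 6, 7, 8}, so each is used; only B can be 3, hence B = 3.
The 6 still-open variables together cover exactly {1, 2, 4, 6, 7, 8} — 6 values for 6 variables — and 4 appears only in C's list, so C = 4.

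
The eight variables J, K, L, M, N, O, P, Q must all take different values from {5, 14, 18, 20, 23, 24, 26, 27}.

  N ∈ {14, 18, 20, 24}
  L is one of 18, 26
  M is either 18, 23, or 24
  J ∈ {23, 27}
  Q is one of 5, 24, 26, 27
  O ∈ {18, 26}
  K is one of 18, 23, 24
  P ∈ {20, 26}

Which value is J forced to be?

27

The 8 variables together cover exactly {5, 14, 18, 20, 23, 24, 26, 27} — 8 values for 8 variables — and 5 appears only in Q's list, so Q = 5.
Among the 7 still-open variables, 14 fits only N (and all 7 values in {14, 18, 20, 23, 24, 26, 27} must be used), so N = 14.
The 6 still-open variables draw from only 6 values {18, 20, 23, 24, 26, 27}, so each is used; only P can be 20, hence P = 20.
The 5 still-open variables together cover exactly {18, 23, 24, 26, 27} — 5 values for 5 variables — and 27 appears only in J's list, so J = 27.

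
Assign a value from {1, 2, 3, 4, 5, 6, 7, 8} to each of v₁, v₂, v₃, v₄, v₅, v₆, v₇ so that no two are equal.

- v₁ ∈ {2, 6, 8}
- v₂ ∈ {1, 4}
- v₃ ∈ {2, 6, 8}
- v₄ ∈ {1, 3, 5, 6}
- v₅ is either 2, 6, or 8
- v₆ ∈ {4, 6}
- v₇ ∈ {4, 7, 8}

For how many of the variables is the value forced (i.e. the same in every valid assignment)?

3

v₁, v₃, v₅ between them cover only {2, 6, 8} — a naked triple. Remove those values from v₄, v₆, v₇.
v₆ must be 4 (only option left). So v₂, v₇ can't be 4.
v₇ has just one choice, so v₇ = 7.
That leaves v₂ = 1. Eliminate 1 elsewhere: v₄.
Determined: v₂=1, v₆=4, v₇=7. The other variables each still have more than one consistent value. That makes 3.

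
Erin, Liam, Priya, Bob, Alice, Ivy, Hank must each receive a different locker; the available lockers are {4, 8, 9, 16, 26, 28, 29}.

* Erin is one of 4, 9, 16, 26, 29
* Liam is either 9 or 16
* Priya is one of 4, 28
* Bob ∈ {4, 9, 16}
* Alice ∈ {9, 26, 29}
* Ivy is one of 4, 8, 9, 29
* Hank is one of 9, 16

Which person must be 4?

Bob

Among the 7 variables, 8 fits only Ivy (and all 7 values in {4, 8, 9, 16, 26, 28, 29} must be used), so Ivy = 8.
The 6 still-open variables together cover exactly {4, 9, 16, 26, 28, 29} — 6 values for 6 variables — and 28 appears only in Priya's list, so Priya = 28.
Liam and Hank between them cover only {9, 16} — a naked pair. Remove those values from Erin, Bob, Alice.
So 4 goes to Bob.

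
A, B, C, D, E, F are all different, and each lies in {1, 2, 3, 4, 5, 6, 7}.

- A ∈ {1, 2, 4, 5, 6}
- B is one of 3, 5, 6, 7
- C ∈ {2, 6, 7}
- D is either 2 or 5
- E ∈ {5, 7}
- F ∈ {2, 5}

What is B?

The 2 variables D and F are confined to {2, 5}, which locks those values in; drop them from A, B, C, E.
E has just one choice, so E = 7. Strike 7 from B, C.
C's domain is down to {6}, so C = 6. So A, B can't be 6.
So B = 3.

3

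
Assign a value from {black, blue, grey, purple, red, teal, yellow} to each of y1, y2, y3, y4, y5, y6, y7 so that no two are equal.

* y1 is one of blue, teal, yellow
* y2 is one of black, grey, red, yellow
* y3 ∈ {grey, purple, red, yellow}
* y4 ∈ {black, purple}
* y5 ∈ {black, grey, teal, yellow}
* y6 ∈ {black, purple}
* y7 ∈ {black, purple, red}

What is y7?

The 7 variables together cover exactly {black, blue, grey, purple, red, teal, yellow} — 7 values for 7 variables — and blue appears only in y1's list, so y1 = blue.
The 6 still-open variables draw from only 6 values {black, grey, purple, red, teal, yellow}, so each is used; only y5 can be teal, hence y5 = teal.
y4 and y6 between them cover only {black, purple} — a naked pair. Remove those values from y2, y3, y7.
So y7 = red.

red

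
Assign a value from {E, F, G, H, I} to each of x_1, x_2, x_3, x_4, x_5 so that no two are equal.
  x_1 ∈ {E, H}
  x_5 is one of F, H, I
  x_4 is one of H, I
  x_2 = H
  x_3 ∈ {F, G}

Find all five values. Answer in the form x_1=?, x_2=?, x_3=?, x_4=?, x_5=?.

x_1=E, x_2=H, x_3=G, x_4=I, x_5=F

x_2 has just one choice, so x_2 = H. So x_1, x_4, x_5 can't be H.
x_4 must be I (only option left). Remove I from x_5.
x_5 has just one choice, so x_5 = F. Eliminate F elsewhere: x_3.
That leaves x_1 = E.
That leaves x_3 = G.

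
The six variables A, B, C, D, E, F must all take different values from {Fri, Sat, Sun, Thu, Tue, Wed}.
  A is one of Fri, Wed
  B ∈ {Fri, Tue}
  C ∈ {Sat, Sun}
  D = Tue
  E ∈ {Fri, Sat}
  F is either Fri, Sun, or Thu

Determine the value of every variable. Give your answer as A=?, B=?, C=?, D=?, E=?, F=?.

A=Wed, B=Fri, C=Sun, D=Tue, E=Sat, F=Thu

D has just one choice, so D = Tue. Eliminate Tue elsewhere: B.
B has just one choice, so B = Fri. So A, E, F can't be Fri.
E must be Sat (only option left). So C can't be Sat.
A must be Wed (only option left).
C has just one choice, so C = Sun. Remove Sun from F.
That leaves F = Thu.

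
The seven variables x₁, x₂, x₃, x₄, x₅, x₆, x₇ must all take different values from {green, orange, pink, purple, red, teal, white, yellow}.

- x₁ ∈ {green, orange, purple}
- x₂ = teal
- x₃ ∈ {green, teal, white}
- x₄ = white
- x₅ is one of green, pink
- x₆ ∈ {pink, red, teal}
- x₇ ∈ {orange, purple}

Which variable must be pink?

x₅

x₂ must be teal (only option left). Remove teal from x₃, x₆.
That leaves x₄ = white. So x₃ can't be white.
x₃ must be green (only option left). So x₁, x₅ can't be green.
So pink goes to x₅.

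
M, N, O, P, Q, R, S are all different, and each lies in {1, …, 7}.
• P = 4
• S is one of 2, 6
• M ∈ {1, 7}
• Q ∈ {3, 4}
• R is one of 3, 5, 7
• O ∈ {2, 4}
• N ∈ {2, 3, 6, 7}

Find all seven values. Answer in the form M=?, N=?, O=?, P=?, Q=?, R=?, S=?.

M=1, N=7, O=2, P=4, Q=3, R=5, S=6

P must be 4 (only option left). Eliminate 4 elsewhere: O, Q.
That leaves Q = 3. Eliminate 3 elsewhere: N, R.
O must be 2 (only option left). So N, S can't be 2.
S has just one choice, so S = 6. Strike 6 from N.
N has just one choice, so N = 7. Remove 7 from M, R.
That leaves R = 5.
That leaves M = 1.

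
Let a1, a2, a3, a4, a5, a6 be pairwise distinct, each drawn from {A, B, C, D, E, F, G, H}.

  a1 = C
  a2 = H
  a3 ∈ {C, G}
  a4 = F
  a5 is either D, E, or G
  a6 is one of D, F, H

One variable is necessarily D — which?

a6

a1's domain is down to {C}, so a1 = C. Strike C from a3.
a2 must be H (only option left). So a6 can't be H.
a3's domain is down to {G}, so a3 = G. Remove G from a5.
That leaves a4 = F. Eliminate F elsewhere: a6.
So D goes to a6.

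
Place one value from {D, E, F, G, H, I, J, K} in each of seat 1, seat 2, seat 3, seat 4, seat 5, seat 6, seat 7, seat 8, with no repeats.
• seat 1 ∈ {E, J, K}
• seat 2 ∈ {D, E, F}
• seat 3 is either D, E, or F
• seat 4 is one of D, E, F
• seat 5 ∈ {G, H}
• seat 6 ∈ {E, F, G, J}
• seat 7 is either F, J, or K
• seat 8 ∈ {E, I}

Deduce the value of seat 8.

The 8 variables together cover exactly {D, E, F, G, H, I, J, K} — 8 values for 8 variables — and H appears only in seat 5's list, so seat 5 = H.
The 7 still-open variables draw from only 7 values {D, E, F, G, I, J, K}, so each is used; only seat 6 can be G, hence seat 6 = G.
The 6 still-open variables draw from only 6 values {D, E, F, I, J, K}, so each is used; only seat 8 can be I, hence seat 8 = I.

I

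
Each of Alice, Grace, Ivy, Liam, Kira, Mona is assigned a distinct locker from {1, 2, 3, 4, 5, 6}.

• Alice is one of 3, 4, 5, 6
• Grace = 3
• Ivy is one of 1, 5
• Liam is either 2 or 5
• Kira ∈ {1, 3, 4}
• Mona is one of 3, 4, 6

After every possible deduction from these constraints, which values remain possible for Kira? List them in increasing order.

1, 4

Grace must be 3 (only option left). Strike 3 from Alice, Kira, Mona.
The 5 still-open variables together cover exactly {1, 2, 4, 5, 6} — 5 values for 5 variables — and 2 appears only in Liam's list, so Liam = 2.
No further eliminations apply; Kira can still be any of 1, 4.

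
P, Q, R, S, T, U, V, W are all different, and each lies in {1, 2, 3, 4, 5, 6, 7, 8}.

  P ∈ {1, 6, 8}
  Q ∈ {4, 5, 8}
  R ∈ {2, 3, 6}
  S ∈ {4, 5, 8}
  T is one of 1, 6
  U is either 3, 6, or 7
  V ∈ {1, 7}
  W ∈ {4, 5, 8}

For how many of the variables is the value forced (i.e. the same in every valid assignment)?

Among the 8 variables, 2 fits only R (and all 8 values in {1, 2, 3, 4, 5, 6, 7, 8} must be used), so R = 2.
Among the 7 still-open variables, 3 fits only U (and all 7 values in {1, 3, 4, 5, 6, 7, 8} must be used), so U = 3.
The 6 still-open variables together cover exactly {1, 4, 5, 6, 7, 8} — 6 values for 6 variables — and 7 appears only in V's list, so V = 7.
Q, S, W share exactly the 3 values {4, 5, 8}; by pigeonhole those values go to them, so strike 4, 5, 8 from P.
Determined: R=2, U=3, V=7. The other variables each still have more than one consistent value. That makes 3.

3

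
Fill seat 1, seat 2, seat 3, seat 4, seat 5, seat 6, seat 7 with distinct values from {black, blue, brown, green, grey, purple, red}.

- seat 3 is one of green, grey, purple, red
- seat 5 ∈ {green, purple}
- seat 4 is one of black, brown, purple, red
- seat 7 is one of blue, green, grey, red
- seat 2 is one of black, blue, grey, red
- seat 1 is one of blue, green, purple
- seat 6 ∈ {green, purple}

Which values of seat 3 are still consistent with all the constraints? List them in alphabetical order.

The 7 variables together cover exactly {black, blue, brown, green, grey, purple, red} — 7 values for 7 variables — and brown appears only in seat 4's list, so seat 4 = brown.
Among the 6 still-open variables, black fits only seat 2 (and all 6 values in {black, blue, green, grey, purple, red} must be used), so seat 2 = black.
seat 5 and seat 6 share exactly the 2 values {green, purple}; by pigeonhole those values go to them, so strike green, purple from seat 1, seat 3, seat 7.
That leaves seat 1 = blue. Strike blue from seat 7.
No further eliminations apply; seat 3 can still be any of grey, red.

grey, red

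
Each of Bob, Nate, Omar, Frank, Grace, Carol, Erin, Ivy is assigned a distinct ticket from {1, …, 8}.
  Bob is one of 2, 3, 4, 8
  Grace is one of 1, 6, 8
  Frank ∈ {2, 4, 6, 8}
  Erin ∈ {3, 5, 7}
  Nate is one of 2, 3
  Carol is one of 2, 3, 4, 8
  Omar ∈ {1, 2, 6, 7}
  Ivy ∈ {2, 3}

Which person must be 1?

The 8 variables draw from only 8 values {1, 2, 3, 4, 5, 6, 7, 8}, so each is used; only Erin can be 5, hence Erin = 5.
The 7 still-open variables draw from only 7 values {1, 2, 3, 4, 6, 7, 8}, so each is used; only Omar can be 7, hence Omar = 7.
The 6 still-open variables together cover exactly {1, 2, 3, 4, 6, 8} — 6 values for 6 variables — and 1 appears only in Grace's list, so Grace = 1.

Grace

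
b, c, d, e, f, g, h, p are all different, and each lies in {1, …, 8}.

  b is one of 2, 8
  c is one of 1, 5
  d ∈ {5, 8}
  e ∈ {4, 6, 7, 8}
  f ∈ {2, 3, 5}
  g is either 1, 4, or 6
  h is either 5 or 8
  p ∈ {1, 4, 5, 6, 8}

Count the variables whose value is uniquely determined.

4

The 8 variables draw from only 8 values {1, 2, 3, 4, 5, 6, 7, 8}, so each is used; only f can be 3, hence f = 3.
Among the 7 still-open variables, 2 fits only b (and all 7 values in {1, 2, 4, 5, 6, 7, 8} must be used), so b = 2.
Among the 6 still-open variables, 7 fits only e (and all 6 values in {1, 4, 5, 6, 7, 8} must be used), so e = 7.
d and h share exactly the 2 values {5, 8}; by pigeonhole those values go to them, so strike 5, 8 from c, p.
c's domain is down to {1}, so c = 1. Strike 1 from g, p.
Determined: b=2, c=1, e=7, f=3. The other variables each still have more than one consistent value. That makes 4.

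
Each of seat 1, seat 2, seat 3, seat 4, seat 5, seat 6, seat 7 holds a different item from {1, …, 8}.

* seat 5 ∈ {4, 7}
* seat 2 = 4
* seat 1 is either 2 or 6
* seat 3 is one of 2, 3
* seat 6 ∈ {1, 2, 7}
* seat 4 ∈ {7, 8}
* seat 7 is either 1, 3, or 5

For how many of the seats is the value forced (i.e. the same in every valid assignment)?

3

seat 2's domain is down to {4}, so seat 2 = 4. Strike 4 from seat 5.
That leaves seat 5 = 7. Remove 7 from seat 4, seat 6.
That leaves seat 4 = 8.
Determined: seat 2=4, seat 4=8, seat 5=7. The other seats each still have more than one consistent value. That makes 3.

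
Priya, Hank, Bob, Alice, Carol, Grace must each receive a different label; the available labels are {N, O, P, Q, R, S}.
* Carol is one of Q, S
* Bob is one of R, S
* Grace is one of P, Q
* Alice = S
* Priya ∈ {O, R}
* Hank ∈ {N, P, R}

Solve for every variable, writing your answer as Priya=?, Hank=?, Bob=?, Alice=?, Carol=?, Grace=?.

Priya=O, Hank=N, Bob=R, Alice=S, Carol=Q, Grace=P

Alice has just one choice, so Alice = S. Eliminate S elsewhere: Bob, Carol.
Carol has just one choice, so Carol = Q. Eliminate Q elsewhere: Grace.
Grace's domain is down to {P}, so Grace = P. So Hank can't be P.
Bob must be R (only option left). Remove R from Priya, Hank.
Priya must be O (only option left).
Hank's domain is down to {N}, so Hank = N.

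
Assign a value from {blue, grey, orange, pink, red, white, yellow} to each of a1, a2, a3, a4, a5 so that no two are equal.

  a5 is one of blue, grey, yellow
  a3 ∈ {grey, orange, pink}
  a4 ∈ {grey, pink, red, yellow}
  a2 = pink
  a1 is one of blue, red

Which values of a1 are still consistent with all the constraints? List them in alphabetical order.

blue, red

a2's domain is down to {pink}, so a2 = pink. Remove pink from a3, a4.
No further eliminations apply; a1 can still be any of blue, red.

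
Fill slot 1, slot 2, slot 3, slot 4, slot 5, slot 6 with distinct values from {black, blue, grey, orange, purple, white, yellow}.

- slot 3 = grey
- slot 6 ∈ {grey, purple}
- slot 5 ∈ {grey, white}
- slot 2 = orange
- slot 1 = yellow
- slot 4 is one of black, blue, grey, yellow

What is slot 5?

slot 1 must be yellow (only option left). Remove yellow from slot 4.
slot 2 must be orange (only option left).
slot 3 must be grey (only option left). So slot 4, slot 5, slot 6 can't be grey.
So slot 5 = white.

white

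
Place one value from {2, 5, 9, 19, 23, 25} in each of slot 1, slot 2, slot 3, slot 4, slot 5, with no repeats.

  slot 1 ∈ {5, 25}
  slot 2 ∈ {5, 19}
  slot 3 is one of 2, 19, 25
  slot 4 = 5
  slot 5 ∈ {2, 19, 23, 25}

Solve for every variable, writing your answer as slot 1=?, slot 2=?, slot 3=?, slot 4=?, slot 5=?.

slot 4's domain is down to {5}, so slot 4 = 5. So slot 1, slot 2 can't be 5.
slot 1's domain is down to {25}, so slot 1 = 25. So slot 3, slot 5 can't be 25.
slot 2's domain is down to {19}, so slot 2 = 19. Eliminate 19 elsewhere: slot 3, slot 5.
slot 3's domain is down to {2}, so slot 3 = 2. Strike 2 from slot 5.
slot 5's domain is down to {23}, so slot 5 = 23.

slot 1=25, slot 2=19, slot 3=2, slot 4=5, slot 5=23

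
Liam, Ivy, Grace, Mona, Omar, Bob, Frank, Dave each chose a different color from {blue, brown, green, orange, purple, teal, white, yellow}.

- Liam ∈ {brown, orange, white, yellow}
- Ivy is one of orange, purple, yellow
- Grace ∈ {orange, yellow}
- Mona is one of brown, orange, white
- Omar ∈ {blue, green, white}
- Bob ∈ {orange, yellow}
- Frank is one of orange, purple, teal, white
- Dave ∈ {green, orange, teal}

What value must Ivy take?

Among the 8 variables, blue fits only Omar (and all 8 values in {blue, brown, green, orange, purple, teal, white, yellow} must be used), so Omar = blue.
Among the 7 still-open variables, green fits only Dave (and all 7 values in {brown, green, orange, purple, teal, white, yellow} must be used), so Dave = green.
Among the 6 still-open variables, teal fits only Frank (and all 6 values in {brown, orange, purple, teal, white, yellow} must be used), so Frank = teal.
The 5 still-open variables draw from only 5 values {brown, orange, purple, white, yellow}, so each is used; only Ivy can be purple, hence Ivy = purple.

purple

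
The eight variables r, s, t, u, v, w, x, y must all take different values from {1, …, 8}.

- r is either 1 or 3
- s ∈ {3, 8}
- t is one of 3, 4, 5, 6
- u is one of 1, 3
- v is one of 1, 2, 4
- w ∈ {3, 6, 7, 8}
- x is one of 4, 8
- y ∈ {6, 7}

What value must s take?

8

Among the 8 variables, 2 fits only v (and all 8 values in {1, 2, 3, 4, 5, 6, 7, 8} must be used), so v = 2.
Among the 7 still-open variables, 5 fits only t (and all 7 values in {1, 3, 4, 5, 6, 7, 8} must be used), so t = 5.
The 6 still-open variables draw from only 6 values {1, 3, 4, 6, 7, 8}, so each is used; only x can be 4, hence x = 4.
r and u between them cover only {1, 3} — a naked pair. Remove those values from s, w.
So s = 8.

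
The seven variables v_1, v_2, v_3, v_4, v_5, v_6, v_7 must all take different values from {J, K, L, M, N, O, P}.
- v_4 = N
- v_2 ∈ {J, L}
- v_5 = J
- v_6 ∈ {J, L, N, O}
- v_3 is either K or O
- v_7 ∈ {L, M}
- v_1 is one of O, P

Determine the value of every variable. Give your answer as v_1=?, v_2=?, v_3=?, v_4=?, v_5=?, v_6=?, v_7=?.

v_1=P, v_2=L, v_3=K, v_4=N, v_5=J, v_6=O, v_7=M

v_4 has just one choice, so v_4 = N. Eliminate N elsewhere: v_6.
v_5's domain is down to {J}, so v_5 = J. So v_2, v_6 can't be J.
v_2 has just one choice, so v_2 = L. Eliminate L elsewhere: v_6, v_7.
v_6's domain is down to {O}, so v_6 = O. Eliminate O elsewhere: v_1, v_3.
v_7 has just one choice, so v_7 = M.
That leaves v_1 = P.
v_3's domain is down to {K}, so v_3 = K.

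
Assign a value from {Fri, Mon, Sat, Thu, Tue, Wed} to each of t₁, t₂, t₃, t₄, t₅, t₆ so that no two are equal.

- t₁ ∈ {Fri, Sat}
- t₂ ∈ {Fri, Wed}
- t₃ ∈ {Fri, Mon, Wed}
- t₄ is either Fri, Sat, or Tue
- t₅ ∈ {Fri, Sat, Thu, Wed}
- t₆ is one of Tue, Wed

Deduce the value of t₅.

Among the 6 variables, Mon fits only t₃ (and all 6 values in {Fri, Mon, Sat, Thu, Tue, Wed} must be used), so t₃ = Mon.
Among the 5 still-open variables, Thu fits only t₅ (and all 5 values in {Fri, Sat, Thu, Tue, Wed} must be used), so t₅ = Thu.

Thu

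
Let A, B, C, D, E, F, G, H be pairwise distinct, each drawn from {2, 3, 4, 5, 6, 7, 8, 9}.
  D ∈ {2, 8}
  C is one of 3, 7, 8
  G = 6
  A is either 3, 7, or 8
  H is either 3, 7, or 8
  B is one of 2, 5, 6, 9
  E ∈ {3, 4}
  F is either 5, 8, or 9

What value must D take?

2

G must be 6 (only option left). Remove 6 from B.
Among the 7 still-open variables, 4 fits only E (and all 7 values in {2, 3, 4, 5, 7, 8, 9} must be used), so E = 4.
A, C, H between them cover only {3, 7, 8} — a naked triple. Remove those values from D, F.
So D = 2.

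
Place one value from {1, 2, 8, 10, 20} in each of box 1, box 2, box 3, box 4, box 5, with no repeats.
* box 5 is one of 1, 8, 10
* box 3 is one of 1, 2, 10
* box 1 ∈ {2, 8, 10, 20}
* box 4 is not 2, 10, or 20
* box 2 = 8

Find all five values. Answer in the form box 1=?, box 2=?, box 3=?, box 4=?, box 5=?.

box 2 has just one choice, so box 2 = 8. Remove 8 from box 1, box 4, box 5.
box 4 must be 1 (only option left). Eliminate 1 elsewhere: box 3, box 5.
box 5 must be 10 (only option left). Strike 10 from box 1, box 3.
box 3 must be 2 (only option left). Remove 2 from box 1.
box 1's domain is down to {20}, so box 1 = 20.

box 1=20, box 2=8, box 3=2, box 4=1, box 5=10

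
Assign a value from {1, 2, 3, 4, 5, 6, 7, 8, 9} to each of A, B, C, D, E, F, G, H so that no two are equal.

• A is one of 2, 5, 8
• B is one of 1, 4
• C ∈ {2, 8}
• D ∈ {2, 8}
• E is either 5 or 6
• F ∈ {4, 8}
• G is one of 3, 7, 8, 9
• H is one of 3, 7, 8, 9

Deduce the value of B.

The 2 variables C and D are confined to {2, 8}, which locks those values in; drop them from A, F, G, H.
A must be 5 (only option left). So E can't be 5.
E's domain is down to {6}, so E = 6.
That leaves F = 4. Eliminate 4 elsewhere: B.
So B = 1.

1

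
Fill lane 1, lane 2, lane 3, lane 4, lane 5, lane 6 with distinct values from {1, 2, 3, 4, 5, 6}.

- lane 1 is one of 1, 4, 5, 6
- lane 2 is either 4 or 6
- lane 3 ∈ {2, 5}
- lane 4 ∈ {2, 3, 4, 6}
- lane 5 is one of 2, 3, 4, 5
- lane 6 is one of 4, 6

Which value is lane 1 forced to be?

The 6 variables draw from only 6 values {1, 2, 3, 4, 5, 6}, so each is used; only lane 1 can be 1, hence lane 1 = 1.

1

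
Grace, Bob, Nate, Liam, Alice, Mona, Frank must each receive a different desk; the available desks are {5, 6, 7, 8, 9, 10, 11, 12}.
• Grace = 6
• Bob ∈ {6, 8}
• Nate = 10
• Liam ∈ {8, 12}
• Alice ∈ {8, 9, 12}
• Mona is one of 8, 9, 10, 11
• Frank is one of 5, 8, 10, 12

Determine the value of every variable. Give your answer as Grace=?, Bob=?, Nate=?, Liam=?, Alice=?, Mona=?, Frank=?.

Grace must be 6 (only option left). So Bob can't be 6.
Bob has just one choice, so Bob = 8. Remove 8 from Liam, Alice, Mona, Frank.
That leaves Nate = 10. Strike 10 from Mona, Frank.
Liam must be 12 (only option left). So Alice, Frank can't be 12.
That leaves Alice = 9. Strike 9 from Mona.
That leaves Mona = 11.
That leaves Frank = 5.

Grace=6, Bob=8, Nate=10, Liam=12, Alice=9, Mona=11, Frank=5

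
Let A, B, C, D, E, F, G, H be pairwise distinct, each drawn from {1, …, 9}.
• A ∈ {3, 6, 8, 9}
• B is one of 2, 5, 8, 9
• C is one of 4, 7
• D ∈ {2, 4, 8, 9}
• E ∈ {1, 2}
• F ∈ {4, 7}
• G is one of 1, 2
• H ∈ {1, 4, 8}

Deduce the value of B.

C and F share exactly the 2 values {4, 7}; by pigeonhole those values go to them, so strike 4, 7 from D, H.
E and G share exactly the 2 values {1, 2}; by pigeonhole those values go to them, so strike 1, 2 from B, D, H.
H has just one choice, so H = 8. Remove 8 from A, B, D.
D must be 9 (only option left). Eliminate 9 elsewhere: A, B.
So B = 5.

5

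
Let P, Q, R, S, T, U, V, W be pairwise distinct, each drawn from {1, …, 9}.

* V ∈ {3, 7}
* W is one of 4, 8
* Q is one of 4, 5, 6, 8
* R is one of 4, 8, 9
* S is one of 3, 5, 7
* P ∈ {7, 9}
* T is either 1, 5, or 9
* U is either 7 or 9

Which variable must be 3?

V

The 8 variables draw from only 8 values {1, 3, 4, 5, 6, 7, 8, 9}, so each is used; only T can be 1, hence T = 1.
Among the 7 still-open variables, 6 fits only Q (and all 7 values in {3, 4, 5, 6, 7, 8, 9} must be used), so Q = 6.
The 6 still-open variables draw from only 6 values {3, 4, 5, 7, 8, 9}, so each is used; only S can be 5, hence S = 5.
The 5 still-open variables draw from only 5 values {3, 4, 7, 8, 9}, so each is used; only V can be 3, hence V = 3.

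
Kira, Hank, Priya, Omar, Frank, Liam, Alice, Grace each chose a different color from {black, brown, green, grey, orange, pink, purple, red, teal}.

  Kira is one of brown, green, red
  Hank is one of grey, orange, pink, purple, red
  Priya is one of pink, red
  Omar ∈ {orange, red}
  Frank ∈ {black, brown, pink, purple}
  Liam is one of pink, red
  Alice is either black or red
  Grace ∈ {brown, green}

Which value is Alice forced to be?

black

The 8 variables together cover exactly {black, brown, green, grey, orange, pink, purple, red} — 8 values for 8 variables — and grey appears only in Hank's list, so Hank = grey.
The 7 still-open variables draw from only 7 values {black, brown, green, orange, pink, purple, red}, so each is used; only Omar can be orange, hence Omar = orange.
The 6 still-open variables together cover exactly {black, brown, green, pink, purple, red} — 6 values for 6 variables — and purple appears only in Frank's list, so Frank = purple.
The 5 still-open variables together cover exactly {black, brown, green, pink, red} — 5 values for 5 variables — and black appears only in Alice's list, so Alice = black.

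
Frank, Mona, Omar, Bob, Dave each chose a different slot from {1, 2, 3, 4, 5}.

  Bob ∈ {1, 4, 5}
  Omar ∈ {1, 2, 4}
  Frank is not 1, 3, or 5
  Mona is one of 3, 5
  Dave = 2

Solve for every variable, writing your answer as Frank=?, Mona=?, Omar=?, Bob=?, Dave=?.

Dave has just one choice, so Dave = 2. So Frank, Omar can't be 2.
Frank's domain is down to {4}, so Frank = 4. Eliminate 4 elsewhere: Omar, Bob.
Omar has just one choice, so Omar = 1. So Bob can't be 1.
That leaves Bob = 5. So Mona can't be 5.
Mona must be 3 (only option left).

Frank=4, Mona=3, Omar=1, Bob=5, Dave=2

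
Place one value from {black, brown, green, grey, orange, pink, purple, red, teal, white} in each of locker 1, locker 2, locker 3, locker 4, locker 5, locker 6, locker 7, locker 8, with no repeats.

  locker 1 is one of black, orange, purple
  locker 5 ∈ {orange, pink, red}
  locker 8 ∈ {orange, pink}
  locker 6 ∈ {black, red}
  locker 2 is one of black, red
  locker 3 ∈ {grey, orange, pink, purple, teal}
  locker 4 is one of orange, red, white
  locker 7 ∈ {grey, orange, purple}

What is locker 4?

The 8 variables together cover exactly {black, grey, orange, pink, purple, red, teal, white} — 8 values for 8 variables — and teal appears only in locker 3's list, so locker 3 = teal.
The 7 still-open variables draw from only 7 values {black, grey, orange, pink, purple, red, white}, so each is used; only locker 7 can be grey, hence locker 7 = grey.
The 6 still-open variables draw from only 6 values {black, orange, pink, purple, red, white}, so each is used; only locker 1 can be purple, hence locker 1 = purple.
The 5 still-open variables draw from only 5 values {black, orange, pink, red, white}, so each is used; only locker 4 can be white, hence locker 4 = white.

white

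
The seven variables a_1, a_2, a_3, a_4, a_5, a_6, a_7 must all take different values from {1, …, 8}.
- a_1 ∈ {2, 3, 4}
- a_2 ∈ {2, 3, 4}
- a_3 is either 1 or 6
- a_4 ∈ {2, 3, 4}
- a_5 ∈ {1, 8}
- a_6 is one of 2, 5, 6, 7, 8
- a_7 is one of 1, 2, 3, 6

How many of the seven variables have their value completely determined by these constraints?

1

a_1, a_2, a_4 share exactly the 3 values {2, 3, 4}; by pigeonhole those values go to them, so strike 2, 3, 4 from a_6, a_7.
a_3 and a_7 between them cover only {1, 6} — a naked pair. Remove those values from a_5, a_6.
a_5's domain is down to {8}, so a_5 = 8. So a_6 can't be 8.
Determined: a_5=8. The other variables each still have more than one consistent value. That makes 1.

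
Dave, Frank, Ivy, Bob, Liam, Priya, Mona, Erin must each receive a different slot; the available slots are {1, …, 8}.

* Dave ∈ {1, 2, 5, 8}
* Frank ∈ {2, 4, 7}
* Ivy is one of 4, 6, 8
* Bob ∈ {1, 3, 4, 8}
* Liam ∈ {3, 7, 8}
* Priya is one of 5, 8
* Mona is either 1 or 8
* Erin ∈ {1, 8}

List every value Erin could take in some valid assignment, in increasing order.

1, 8

The 8 variables together cover exactly {1, 2, 3, 4, 5, 6, 7, 8} — 8 values for 8 variables — and 6 appears only in Ivy's list, so Ivy = 6.
The 2 variables Mona and Erin are confined to {1, 8}, which locks those values in; drop them from Dave, Bob, Liam, Priya.
Priya's domain is down to {5}, so Priya = 5. Strike 5 from Dave.
Dave must be 2 (only option left). Remove 2 from Frank.
No further eliminations apply; Erin can still be any of 1, 8.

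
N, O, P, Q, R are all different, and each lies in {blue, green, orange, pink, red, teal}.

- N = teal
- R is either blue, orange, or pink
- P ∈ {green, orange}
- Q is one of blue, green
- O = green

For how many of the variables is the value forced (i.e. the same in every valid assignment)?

N must be teal (only option left).
O has just one choice, so O = green. Remove green from P, Q.
P must be orange (only option left). So R can't be orange.
Q's domain is down to {blue}, so Q = blue. Eliminate blue elsewhere: R.
R must be pink (only option left).
Every variable is fixed: N=teal, O=green, P=orange, Q=blue, R=pink. That makes 5.

5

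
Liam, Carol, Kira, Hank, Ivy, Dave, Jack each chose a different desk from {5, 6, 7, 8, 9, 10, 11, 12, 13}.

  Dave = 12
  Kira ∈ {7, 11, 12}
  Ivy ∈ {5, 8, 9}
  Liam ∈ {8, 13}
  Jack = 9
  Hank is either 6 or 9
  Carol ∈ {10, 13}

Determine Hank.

6

Dave's domain is down to {12}, so Dave = 12. So Kira can't be 12.
That leaves Jack = 9. Remove 9 from Hank, Ivy.
So Hank = 6.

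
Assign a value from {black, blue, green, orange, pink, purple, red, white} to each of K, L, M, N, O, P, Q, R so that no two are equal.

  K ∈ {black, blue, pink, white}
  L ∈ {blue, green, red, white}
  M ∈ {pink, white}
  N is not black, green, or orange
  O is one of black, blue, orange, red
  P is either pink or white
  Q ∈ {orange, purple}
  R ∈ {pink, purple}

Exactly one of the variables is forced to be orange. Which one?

Q

The 8 variables draw from only 8 values {black, blue, green, orange, pink, purple, red, white}, so each is used; only L can be green, hence L = green.
The 2 variables M and P are confined to {pink, white}, which locks those values in; drop them from K, N, R.
R's domain is down to {purple}, so R = purple. So N, Q can't be purple.
So orange goes to Q.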